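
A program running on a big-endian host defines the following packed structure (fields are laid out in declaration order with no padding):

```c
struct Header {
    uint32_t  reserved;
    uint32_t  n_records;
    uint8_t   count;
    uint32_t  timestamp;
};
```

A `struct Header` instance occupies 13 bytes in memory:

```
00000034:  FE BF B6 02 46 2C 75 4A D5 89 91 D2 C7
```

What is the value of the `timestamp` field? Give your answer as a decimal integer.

`timestamp` follows `reserved` (4 B), `n_records` (4 B), `count` (1 B), so it starts at offset 4 + 4 + 1 = 9 and occupies 4 bytes.
Bytes at offsets 9..12: 89 91 D2 C7.
Big-endian stores the most-significant byte at the lowest address.
The bytes are already most-significant first: 0x8991D2C7.
0x8991D2C7 = 2308035271.

2308035271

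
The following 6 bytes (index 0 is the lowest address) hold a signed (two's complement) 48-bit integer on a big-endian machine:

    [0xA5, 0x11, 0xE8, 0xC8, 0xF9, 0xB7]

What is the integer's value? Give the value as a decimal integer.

-99978638198345

In big-endian order the high byte comes first in memory.
The bytes are already most-significant first: 0xA511E8C8F9B7.
Top bit is set, so as a signed 48-bit value this is 0xA511E8C8F9B7 − 2^48 = -99978638198345.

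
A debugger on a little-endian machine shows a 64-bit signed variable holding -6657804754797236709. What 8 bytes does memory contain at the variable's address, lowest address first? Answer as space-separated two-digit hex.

Two's complement of -6657804754797236709 in 64 bits: 6657804754797236709 = 0x5C654626619891E5; invert → 0xA39AB9D99E676E1A; add 1 → 0xA39AB9D99E676E1B.
Split into bytes (most-significant first): A3 9A B9 D9 9E 67 6E 1B.
Little-endian stores the least-significant byte at the lowest address.
So at ascending addresses the bytes are 1B 6E 67 9E D9 B9 9A A3.

1B 6E 67 9E D9 B9 9A A3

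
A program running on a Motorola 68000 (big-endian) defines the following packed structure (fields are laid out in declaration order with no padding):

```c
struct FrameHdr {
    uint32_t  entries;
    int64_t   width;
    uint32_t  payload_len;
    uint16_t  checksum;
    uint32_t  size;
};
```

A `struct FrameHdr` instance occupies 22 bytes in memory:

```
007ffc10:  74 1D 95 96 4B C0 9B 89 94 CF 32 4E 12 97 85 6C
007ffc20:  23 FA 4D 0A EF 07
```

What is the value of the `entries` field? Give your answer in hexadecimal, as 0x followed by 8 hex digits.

0x741D9596

`entries` is the first field, at byte offset 0, occupying 4 bytes.
Bytes at offsets 0..3: 74 1D 95 96.
In big-endian order the high byte comes first in memory.
The bytes are already most-significant first: 0x741D9596.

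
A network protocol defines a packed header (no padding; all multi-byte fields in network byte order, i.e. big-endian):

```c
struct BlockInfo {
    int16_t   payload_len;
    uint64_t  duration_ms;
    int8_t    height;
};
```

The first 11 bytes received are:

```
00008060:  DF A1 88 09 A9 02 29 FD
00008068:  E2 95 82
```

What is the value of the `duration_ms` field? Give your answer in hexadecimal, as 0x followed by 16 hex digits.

`duration_ms` follows `payload_len` (2 bytes), so it starts at byte offset 2 and occupies 8 bytes.
Bytes at offsets 2..9: 88 09 A9 02 29 FD E2 95.
In big-endian order the high byte comes first in memory.
The bytes are already most-significant first: 0x8809A90229FDE295.

0x8809A90229FDE295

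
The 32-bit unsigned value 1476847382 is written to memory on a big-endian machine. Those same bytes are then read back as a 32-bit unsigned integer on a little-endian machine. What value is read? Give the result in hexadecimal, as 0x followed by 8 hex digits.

1476847382 in 32-bit hexadecimal is 0x5806E716.
Stored big-endian, the bytes at ascending addresses are 58 06 E7 16.
Read back as little-endian, the first byte is least significant, giving 0x16E70658.

0x16E70658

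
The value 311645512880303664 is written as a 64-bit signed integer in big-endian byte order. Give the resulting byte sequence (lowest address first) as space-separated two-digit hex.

04 53 2F F1 5B 13 2E 30

311645512880303664 in hexadecimal, padded to 64 bits, is 0x04532FF15B132E30.
Split into bytes (most-significant first): 04 53 2F F1 5B 13 2E 30.
Big-endian: lowest address holds the most-significant byte.
So the memory order matches the most-significant-first order: 04 53 2F F1 5B 13 2E 30.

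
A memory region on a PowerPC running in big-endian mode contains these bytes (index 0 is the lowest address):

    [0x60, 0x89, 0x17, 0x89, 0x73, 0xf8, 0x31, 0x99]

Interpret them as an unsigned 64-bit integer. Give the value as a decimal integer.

Big-endian: lowest address holds the most-significant byte.
The bytes are already most-significant first: 0x6089178973F83199.
0x6089178973F83199 = 6956116978574045593.

6956116978574045593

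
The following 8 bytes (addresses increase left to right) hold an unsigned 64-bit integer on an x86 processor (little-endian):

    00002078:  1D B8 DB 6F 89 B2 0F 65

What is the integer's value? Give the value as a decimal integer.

7282235425838315549

Little-endian: lowest address holds the least-significant byte.
Reassemble most-significant byte first: 65 0F B2 89 6F DB B8 1D → 0x650FB2896FDBB81D.
0x650FB2896FDBB81D = 7282235425838315549.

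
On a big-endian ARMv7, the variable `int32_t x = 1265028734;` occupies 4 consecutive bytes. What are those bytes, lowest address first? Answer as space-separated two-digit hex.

4B 66 CE 7E

1265028734 in hexadecimal, padded to 32 bits, is 0x4B66CE7E.
Split into bytes (most-significant first): 4B 66 CE 7E.
Big-endian stores the most-significant byte at the lowest address.
So the memory order matches the most-significant-first order: 4B 66 CE 7E.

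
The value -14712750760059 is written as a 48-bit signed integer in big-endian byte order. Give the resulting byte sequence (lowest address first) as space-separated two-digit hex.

Two's complement of -14712750760059 in 48 bits: 14712750760059 = 0x0D619448607B; invert → 0xF29E6BB79F84; add 1 → 0xF29E6BB79F85.
Split into bytes (most-significant first): F2 9E 6B B7 9F 85.
Big-endian stores the most-significant byte at the lowest address.
So the memory order matches the most-significant-first order: F2 9E 6B B7 9F 85.

F2 9E 6B B7 9F 85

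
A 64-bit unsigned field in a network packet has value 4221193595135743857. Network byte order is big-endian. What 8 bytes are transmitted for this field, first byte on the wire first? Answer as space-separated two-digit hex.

3A 94 B1 35 BE 38 57 71

4221193595135743857 in hexadecimal, padded to 64 bits, is 0x3A94B135BE385771.
Split into bytes (most-significant first): 3A 94 B1 35 BE 38 57 71.
Big-endian stores the most-significant byte at the lowest address.
So the memory order matches the most-significant-first order: 3A 94 B1 35 BE 38 57 71.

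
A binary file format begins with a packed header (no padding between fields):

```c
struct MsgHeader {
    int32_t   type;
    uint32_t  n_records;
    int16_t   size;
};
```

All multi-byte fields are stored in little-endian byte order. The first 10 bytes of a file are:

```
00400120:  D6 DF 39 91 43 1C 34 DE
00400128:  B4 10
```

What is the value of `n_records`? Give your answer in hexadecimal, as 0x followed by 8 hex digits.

0xDE341C43

`n_records` follows `type` (4 bytes), so it starts at byte offset 4 and occupies 4 bytes.
Bytes at offsets 4..7: 43 1C 34 DE.
Little-endian: lowest address holds the least-significant byte.
Reassemble most-significant byte first: DE 34 1C 43 → 0xDE341C43.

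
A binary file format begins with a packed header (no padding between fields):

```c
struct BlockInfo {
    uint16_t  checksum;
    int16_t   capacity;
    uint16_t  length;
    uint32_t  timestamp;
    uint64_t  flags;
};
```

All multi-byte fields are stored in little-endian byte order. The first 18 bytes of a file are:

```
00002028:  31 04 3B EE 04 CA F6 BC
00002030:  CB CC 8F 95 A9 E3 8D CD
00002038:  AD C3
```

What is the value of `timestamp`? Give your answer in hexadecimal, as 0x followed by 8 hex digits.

`timestamp` follows `checksum` (2 B), `capacity` (2 B), `length` (2 B), so it starts at offset 2 + 2 + 2 = 6 and occupies 4 bytes.
Bytes at offsets 6..9: F6 BC CB CC.
Little-endian stores the least-significant byte at the lowest address.
Reassemble most-significant byte first: CC CB BC F6 → 0xCCCBBCF6.

0xCCCBBCF6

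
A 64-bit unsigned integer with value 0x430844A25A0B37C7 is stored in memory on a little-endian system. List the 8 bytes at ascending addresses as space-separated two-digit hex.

C7 37 0B 5A A2 44 08 43

Split into bytes (most-significant first): 43 08 44 A2 5A 0B 37 C7.
In little-endian order the low byte comes first in memory.
So at ascending addresses the bytes are C7 37 0B 5A A2 44 08 43.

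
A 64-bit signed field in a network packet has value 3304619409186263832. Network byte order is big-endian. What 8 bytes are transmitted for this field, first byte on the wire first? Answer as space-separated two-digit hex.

2D DC 5D D8 12 68 93 18

3304619409186263832 in hexadecimal, padded to 64 bits, is 0x2DDC5DD812689318.
Split into bytes (most-significant first): 2D DC 5D D8 12 68 93 18.
In big-endian order the high byte comes first in memory.
So the memory order matches the most-significant-first order: 2D DC 5D D8 12 68 93 18.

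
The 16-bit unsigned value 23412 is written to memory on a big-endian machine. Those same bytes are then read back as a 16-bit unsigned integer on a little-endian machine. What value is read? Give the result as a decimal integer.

23412 in 16-bit hexadecimal is 0x5B74.
Stored big-endian, the bytes at ascending addresses are 5B 74.
Read back as little-endian, the first byte is least significant, giving 0x745B.
0x745B = 29787.

29787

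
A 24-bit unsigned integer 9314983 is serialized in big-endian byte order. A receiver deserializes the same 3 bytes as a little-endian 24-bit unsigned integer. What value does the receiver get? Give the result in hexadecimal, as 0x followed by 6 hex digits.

0xA7228E

9314983 in 24-bit hexadecimal is 0x8E22A7.
Stored big-endian, the bytes at ascending addresses are 8E 22 A7.
Read back as little-endian, the first byte is least significant, giving 0xA7228E.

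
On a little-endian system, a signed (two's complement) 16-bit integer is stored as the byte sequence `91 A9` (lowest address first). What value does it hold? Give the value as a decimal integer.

-22127

In little-endian order the low byte comes first in memory.
Reassemble most-significant byte first: A9 91 → 0xA991.
Top bit is set, so as a signed 16-bit value this is 0xA991 − 2^16 = -22127.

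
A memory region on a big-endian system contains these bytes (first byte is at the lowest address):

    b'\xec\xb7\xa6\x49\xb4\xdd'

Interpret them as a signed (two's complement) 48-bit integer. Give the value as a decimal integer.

-21201463692067

Big-endian: lowest address holds the most-significant byte.
The bytes are already most-significant first: 0xECB7A649B4DD.
Top bit is set, so as a signed 48-bit value this is 0xECB7A649B4DD − 2^48 = -21201463692067.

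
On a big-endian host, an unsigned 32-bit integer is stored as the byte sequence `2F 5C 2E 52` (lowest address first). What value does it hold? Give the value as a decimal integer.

794570322

Big-endian: lowest address holds the most-significant byte.
The bytes are already most-significant first: 0x2F5C2E52.
0x2F5C2E52 = 794570322.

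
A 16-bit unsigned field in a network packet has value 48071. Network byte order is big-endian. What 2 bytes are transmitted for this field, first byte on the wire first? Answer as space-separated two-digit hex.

BB C7

48071 in hexadecimal, padded to 16 bits, is 0xBBC7.
Split into bytes (most-significant first): BB C7.
Big-endian stores the most-significant byte at the lowest address.
So the memory order matches the most-significant-first order: BB C7.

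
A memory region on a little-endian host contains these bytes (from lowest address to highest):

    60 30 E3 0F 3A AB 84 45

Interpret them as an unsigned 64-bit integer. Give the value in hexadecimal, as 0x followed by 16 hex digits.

0x4584AB3A0FE33060

Little-endian: lowest address holds the least-significant byte.
Reassemble most-significant byte first: 45 84 AB 3A 0F E3 30 60 → 0x4584AB3A0FE33060.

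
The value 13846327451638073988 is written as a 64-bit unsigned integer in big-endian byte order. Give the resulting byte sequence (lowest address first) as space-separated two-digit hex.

13846327451638073988 in hexadecimal, padded to 64 bits, is 0xC0280974CEA08A84.
Split into bytes (most-significant first): C0 28 09 74 CE A0 8A 84.
Big-endian stores the most-significant byte at the lowest address.
So the memory order matches the most-significant-first order: C0 28 09 74 CE A0 8A 84.

C0 28 09 74 CE A0 8A 84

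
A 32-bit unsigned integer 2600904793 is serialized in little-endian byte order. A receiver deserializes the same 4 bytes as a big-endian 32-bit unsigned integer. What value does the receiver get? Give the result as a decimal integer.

2600904793 in 32-bit hexadecimal is 0x9B06A859.
Stored little-endian, the bytes at ascending addresses are 59 A8 06 9B.
Read back as big-endian, the last byte is least significant, giving 0x59A8069B.
0x59A8069B = 1504183963.

1504183963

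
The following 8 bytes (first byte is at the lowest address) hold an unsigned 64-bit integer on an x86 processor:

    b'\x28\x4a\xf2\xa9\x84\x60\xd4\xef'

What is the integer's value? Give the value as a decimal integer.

Little-endian stores the least-significant byte at the lowest address.
Reassemble most-significant byte first: EF D4 60 84 A9 F2 4A 28 → 0xEFD46084A9F24A28.
0xEFD46084A9F24A28 = 17281543793030613544.

17281543793030613544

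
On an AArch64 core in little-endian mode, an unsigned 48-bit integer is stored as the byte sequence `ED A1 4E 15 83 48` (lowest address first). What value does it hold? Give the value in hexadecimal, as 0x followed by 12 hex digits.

0x4883154EA1ED

Little-endian stores the least-significant byte at the lowest address.
Reassemble most-significant byte first: 48 83 15 4E A1 ED → 0x4883154EA1ED.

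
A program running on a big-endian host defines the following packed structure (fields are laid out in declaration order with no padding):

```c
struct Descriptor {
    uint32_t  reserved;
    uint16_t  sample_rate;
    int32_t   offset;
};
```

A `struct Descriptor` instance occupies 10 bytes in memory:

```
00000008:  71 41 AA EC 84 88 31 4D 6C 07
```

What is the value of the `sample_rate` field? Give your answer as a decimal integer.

33928

`sample_rate` follows `reserved` (4 bytes), so it starts at byte offset 4 and occupies 2 bytes.
Bytes at offsets 4..5: 84 88.
In big-endian order the high byte comes first in memory.
The bytes are already most-significant first: 0x8488.
0x8488 = 33928.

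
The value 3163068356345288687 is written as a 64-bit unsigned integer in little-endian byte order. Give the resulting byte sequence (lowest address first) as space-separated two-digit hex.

3163068356345288687 in hexadecimal, padded to 64 bits, is 0x2BE579E9543D57EF.
Split into bytes (most-significant first): 2B E5 79 E9 54 3D 57 EF.
Little-endian stores the least-significant byte at the lowest address.
So at ascending addresses the bytes are EF 57 3D 54 E9 79 E5 2B.

EF 57 3D 54 E9 79 E5 2B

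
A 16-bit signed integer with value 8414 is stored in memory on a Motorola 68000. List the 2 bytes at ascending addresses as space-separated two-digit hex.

8414 in hexadecimal, padded to 16 bits, is 0x20DE.
Split into bytes (most-significant first): 20 DE.
Big-endian stores the most-significant byte at the lowest address.
So the memory order matches the most-significant-first order: 20 DE.

20 DE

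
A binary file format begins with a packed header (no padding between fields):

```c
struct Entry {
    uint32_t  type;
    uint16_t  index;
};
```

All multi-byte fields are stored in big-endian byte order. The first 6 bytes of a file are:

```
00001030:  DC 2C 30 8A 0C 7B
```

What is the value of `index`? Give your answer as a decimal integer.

`index` follows `type` (4 bytes), so it starts at byte offset 4 and occupies 2 bytes.
Bytes at offsets 4..5: 0C 7B.
Big-endian: lowest address holds the most-significant byte.
The bytes are already most-significant first: 0x0C7B.
0x0C7B = 3195.

3195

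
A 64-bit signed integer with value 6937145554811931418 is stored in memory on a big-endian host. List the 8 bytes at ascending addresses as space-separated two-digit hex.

6937145554811931418 in hexadecimal, padded to 64 bits, is 0x6045B120A5BECB1A.
Split into bytes (most-significant first): 60 45 B1 20 A5 BE CB 1A.
Big-endian: lowest address holds the most-significant byte.
So the memory order matches the most-significant-first order: 60 45 B1 20 A5 BE CB 1A.

60 45 B1 20 A5 BE CB 1A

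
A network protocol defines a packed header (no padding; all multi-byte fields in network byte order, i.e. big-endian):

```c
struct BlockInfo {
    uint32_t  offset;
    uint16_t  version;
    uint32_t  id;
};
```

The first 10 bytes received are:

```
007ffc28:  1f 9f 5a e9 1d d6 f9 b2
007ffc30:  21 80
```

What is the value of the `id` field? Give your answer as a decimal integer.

4189200768

`id` follows `offset` (4 B), `version` (2 B), so it starts at offset 4 + 2 = 6 and occupies 4 bytes.
Bytes at offsets 6..9: F9 B2 21 80.
Big-endian: lowest address holds the most-significant byte.
The bytes are already most-significant first: 0xF9B22180.
0xF9B22180 = 4189200768.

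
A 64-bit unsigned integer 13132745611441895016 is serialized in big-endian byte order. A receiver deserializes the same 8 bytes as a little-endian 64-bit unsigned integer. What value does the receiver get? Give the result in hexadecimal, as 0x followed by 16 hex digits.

0x687690A78DE240B6

13132745611441895016 in 64-bit hexadecimal is 0xB640E28DA7907668.
Stored big-endian, the bytes at ascending addresses are B6 40 E2 8D A7 90 76 68.
Read back as little-endian, the first byte is least significant, giving 0x687690A78DE240B6.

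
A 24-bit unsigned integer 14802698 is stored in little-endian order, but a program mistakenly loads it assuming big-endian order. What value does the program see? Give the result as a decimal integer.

712673

14802698 in 24-bit hexadecimal is 0xE1DF0A.
Stored little-endian, the bytes at ascending addresses are 0A DF E1.
Read back as big-endian, the last byte is least significant, giving 0x0ADFE1.
0x0ADFE1 = 712673.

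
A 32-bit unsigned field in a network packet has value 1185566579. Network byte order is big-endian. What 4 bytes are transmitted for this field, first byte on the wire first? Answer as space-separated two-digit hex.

46 AA 4F 73

1185566579 in hexadecimal, padded to 32 bits, is 0x46AA4F73.
Split into bytes (most-significant first): 46 AA 4F 73.
In big-endian order the high byte comes first in memory.
So the memory order matches the most-significant-first order: 46 AA 4F 73.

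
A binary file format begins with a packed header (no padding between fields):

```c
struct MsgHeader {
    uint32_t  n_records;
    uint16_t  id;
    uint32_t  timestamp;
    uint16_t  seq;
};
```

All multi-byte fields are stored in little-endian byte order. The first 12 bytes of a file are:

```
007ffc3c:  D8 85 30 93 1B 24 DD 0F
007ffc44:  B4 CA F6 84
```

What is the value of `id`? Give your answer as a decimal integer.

9243

`id` follows `n_records` (4 bytes), so it starts at byte offset 4 and occupies 2 bytes.
Bytes at offsets 4..5: 1B 24.
In little-endian order the low byte comes first in memory.
Reassemble most-significant byte first: 24 1B → 0x241B.
0x241B = 9243.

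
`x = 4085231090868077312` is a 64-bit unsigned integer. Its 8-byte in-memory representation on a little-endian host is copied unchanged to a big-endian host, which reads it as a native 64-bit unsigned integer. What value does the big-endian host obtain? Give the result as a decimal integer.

4085231090868077312 in 64-bit hexadecimal is 0x38B1A8085C92C300.
Stored little-endian, the bytes at ascending addresses are 00 C3 92 5C 08 A8 B1 38.
Read back as big-endian, the last byte is least significant, giving 0x00C3925C08A8B138.
0x00C3925C08A8B138 = 55048544438497592.

55048544438497592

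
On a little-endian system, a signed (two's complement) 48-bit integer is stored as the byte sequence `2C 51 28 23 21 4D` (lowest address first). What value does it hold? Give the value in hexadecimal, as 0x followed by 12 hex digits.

0x4D212328512C

Little-endian stores the least-significant byte at the lowest address.
Reassemble most-significant byte first: 4D 21 23 28 51 2C → 0x4D212328512C.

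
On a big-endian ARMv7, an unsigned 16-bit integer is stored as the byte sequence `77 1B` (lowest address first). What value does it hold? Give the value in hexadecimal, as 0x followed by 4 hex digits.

0x771B

Big-endian: lowest address holds the most-significant byte.
The bytes are already most-significant first: 0x771B.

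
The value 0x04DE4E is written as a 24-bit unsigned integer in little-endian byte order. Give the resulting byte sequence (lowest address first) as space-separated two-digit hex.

4E DE 04

Split into bytes (most-significant first): 04 DE 4E.
Little-endian stores the least-significant byte at the lowest address.
So at ascending addresses the bytes are 4E DE 04.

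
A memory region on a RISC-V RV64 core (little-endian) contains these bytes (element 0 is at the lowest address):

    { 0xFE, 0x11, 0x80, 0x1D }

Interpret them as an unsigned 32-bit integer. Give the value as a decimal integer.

494932478

In little-endian order the low byte comes first in memory.
Reassemble most-significant byte first: 1D 80 11 FE → 0x1D8011FE.
0x1D8011FE = 494932478.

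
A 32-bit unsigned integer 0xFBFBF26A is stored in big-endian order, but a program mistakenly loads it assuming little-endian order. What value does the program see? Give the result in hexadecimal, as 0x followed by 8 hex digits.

Stored big-endian, the bytes at ascending addresses are FB FB F2 6A.
Read back as little-endian, the first byte is least significant, giving 0x6AF2FBFB.

0x6AF2FBFB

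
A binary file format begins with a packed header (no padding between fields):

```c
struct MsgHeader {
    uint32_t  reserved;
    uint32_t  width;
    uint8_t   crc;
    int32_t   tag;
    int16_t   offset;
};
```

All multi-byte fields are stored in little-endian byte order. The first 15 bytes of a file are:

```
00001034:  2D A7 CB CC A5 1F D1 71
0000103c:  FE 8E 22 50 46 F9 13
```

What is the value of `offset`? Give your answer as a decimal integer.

5113

`offset` follows `reserved` (4 B), `width` (4 B), `crc` (1 B), `tag` (4 B), so it starts at offset 4 + 4 + 1 + 4 = 13 and occupies 2 bytes.
Bytes at offsets 13..14: F9 13.
Little-endian stores the least-significant byte at the lowest address.
Reassemble most-significant byte first: 13 F9 → 0x13F9.
0x13F9 = 5113.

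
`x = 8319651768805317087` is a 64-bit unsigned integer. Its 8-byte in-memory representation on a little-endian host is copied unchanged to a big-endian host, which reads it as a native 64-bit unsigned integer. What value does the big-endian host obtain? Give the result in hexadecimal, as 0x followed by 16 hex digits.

0xDF59974E34577573

8319651768805317087 in 64-bit hexadecimal is 0x737557344E9759DF.
Stored little-endian, the bytes at ascending addresses are DF 59 97 4E 34 57 75 73.
Read back as big-endian, the last byte is least significant, giving 0xDF59974E34577573.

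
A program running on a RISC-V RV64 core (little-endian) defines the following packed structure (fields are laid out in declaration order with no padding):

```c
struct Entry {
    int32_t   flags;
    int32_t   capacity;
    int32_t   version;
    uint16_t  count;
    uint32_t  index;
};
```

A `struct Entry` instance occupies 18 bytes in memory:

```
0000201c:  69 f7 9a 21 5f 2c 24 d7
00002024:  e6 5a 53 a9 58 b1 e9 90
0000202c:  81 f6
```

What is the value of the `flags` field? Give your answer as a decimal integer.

563804009

`flags` is the first field, at byte offset 0, occupying 4 bytes.
Bytes at offsets 0..3: 69 F7 9A 21.
Little-endian stores the least-significant byte at the lowest address.
Reassemble most-significant byte first: 21 9A F7 69 → 0x219AF769.
0x219AF769 = 563804009.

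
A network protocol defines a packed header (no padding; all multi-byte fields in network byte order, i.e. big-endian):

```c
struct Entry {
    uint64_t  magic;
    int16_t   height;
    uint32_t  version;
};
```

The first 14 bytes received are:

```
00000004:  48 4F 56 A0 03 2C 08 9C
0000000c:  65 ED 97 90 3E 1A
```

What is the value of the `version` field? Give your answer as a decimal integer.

`version` follows `magic` (8 B), `height` (2 B), so it starts at offset 8 + 2 = 10 and occupies 4 bytes.
Bytes at offsets 10..13: 97 90 3E 1A.
Big-endian stores the most-significant byte at the lowest address.
The bytes are already most-significant first: 0x97903E1A.
0x97903E1A = 2542812698.

2542812698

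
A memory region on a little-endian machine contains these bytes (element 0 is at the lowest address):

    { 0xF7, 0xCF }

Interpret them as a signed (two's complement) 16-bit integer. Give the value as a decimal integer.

Little-endian stores the least-significant byte at the lowest address.
Reassemble most-significant byte first: CF F7 → 0xCFF7.
Top bit is set, so as a signed 16-bit value this is 0xCFF7 − 2^16 = -12297.

-12297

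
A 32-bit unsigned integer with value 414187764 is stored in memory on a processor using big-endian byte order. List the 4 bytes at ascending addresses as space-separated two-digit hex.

18 B0 00 F4

414187764 in hexadecimal, padded to 32 bits, is 0x18B000F4.
Split into bytes (most-significant first): 18 B0 00 F4.
Big-endian: lowest address holds the most-significant byte.
So the memory order matches the most-significant-first order: 18 B0 00 F4.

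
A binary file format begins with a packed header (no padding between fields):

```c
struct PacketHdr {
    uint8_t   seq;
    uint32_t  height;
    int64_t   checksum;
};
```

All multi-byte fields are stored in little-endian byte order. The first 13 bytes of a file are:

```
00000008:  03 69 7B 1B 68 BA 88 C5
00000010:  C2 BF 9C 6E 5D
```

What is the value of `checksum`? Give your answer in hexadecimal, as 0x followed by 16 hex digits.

`checksum` follows `seq` (1 B), `height` (4 B), so it starts at offset 1 + 4 = 5 and occupies 8 bytes.
Bytes at offsets 5..12: BA 88 C5 C2 BF 9C 6E 5D.
In little-endian order the low byte comes first in memory.
Reassemble most-significant byte first: 5D 6E 9C BF C2 C5 88 BA → 0x5D6E9CBFC2C588BA.

0x5D6E9CBFC2C588BA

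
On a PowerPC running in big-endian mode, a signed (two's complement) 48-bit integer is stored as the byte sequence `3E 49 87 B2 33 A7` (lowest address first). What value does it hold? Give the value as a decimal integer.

68485530137511

Big-endian stores the most-significant byte at the lowest address.
The bytes are already most-significant first: 0x3E4987B233A7.
0x3E4987B233A7 = 68485530137511.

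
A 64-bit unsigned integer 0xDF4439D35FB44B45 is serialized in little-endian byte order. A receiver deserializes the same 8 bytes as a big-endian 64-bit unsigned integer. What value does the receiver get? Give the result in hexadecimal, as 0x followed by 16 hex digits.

0x454BB45FD33944DF

Stored little-endian, the bytes at ascending addresses are 45 4B B4 5F D3 39 44 DF.
Read back as big-endian, the last byte is least significant, giving 0x454BB45FD33944DF.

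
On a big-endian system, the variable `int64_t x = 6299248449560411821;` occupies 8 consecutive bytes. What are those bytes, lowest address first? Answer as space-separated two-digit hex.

6299248449560411821 in hexadecimal, padded to 64 bits, is 0x576B6D170BFA7EAD.
Split into bytes (most-significant first): 57 6B 6D 17 0B FA 7E AD.
Big-endian: lowest address holds the most-significant byte.
So the memory order matches the most-significant-first order: 57 6B 6D 17 0B FA 7E AD.

57 6B 6D 17 0B FA 7E AD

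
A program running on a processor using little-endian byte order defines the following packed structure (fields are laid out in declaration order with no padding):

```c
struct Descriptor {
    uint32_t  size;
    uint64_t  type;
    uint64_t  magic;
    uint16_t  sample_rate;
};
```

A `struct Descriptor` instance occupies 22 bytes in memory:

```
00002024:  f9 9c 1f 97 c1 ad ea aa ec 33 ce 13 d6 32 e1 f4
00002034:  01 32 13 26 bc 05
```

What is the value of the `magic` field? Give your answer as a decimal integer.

`magic` follows `size` (4 B), `type` (8 B), so it starts at offset 4 + 8 = 12 and occupies 8 bytes.
Bytes at offsets 12..19: D6 32 E1 F4 01 32 13 26.
Little-endian stores the least-significant byte at the lowest address.
Reassemble most-significant byte first: 26 13 32 01 F4 E1 32 D6 → 0x26133201F4E132D6.
0x26133201F4E132D6 = 2743591581983519446.

2743591581983519446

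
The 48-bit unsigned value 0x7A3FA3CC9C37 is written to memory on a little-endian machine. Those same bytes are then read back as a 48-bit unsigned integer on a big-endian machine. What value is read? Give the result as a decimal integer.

Stored little-endian, the bytes at ascending addresses are 37 9C CC A3 3F 7A.
Read back as big-endian, the last byte is least significant, giving 0x379CCCA33F7A.
0x379CCCA33F7A = 61146587676538.

61146587676538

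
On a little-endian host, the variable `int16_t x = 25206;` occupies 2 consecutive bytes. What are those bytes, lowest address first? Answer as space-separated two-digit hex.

76 62

25206 in hexadecimal, padded to 16 bits, is 0x6276.
Split into bytes (most-significant first): 62 76.
In little-endian order the low byte comes first in memory.
So at ascending addresses the bytes are 76 62.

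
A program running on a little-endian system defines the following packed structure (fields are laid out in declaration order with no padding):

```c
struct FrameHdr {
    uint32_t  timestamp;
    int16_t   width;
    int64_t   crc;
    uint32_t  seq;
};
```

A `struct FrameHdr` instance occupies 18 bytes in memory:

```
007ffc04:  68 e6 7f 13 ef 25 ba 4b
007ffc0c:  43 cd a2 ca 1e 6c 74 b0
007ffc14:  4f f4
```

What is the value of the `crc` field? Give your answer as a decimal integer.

7790887205974789050

`crc` follows `timestamp` (4 B), `width` (2 B), so it starts at offset 4 + 2 = 6 and occupies 8 bytes.
Bytes at offsets 6..13: BA 4B 43 CD A2 CA 1E 6C.
Little-endian stores the least-significant byte at the lowest address.
Reassemble most-significant byte first: 6C 1E CA A2 CD 43 4B BA → 0x6C1ECAA2CD434BBA.
0x6C1ECAA2CD434BBA = 7790887205974789050.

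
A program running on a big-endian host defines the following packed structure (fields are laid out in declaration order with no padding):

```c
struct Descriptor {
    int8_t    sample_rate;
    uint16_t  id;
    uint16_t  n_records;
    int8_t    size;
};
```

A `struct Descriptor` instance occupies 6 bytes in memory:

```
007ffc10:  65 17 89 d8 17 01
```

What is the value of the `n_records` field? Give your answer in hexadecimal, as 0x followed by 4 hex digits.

`n_records` follows `sample_rate` (1 B), `id` (2 B), so it starts at offset 1 + 2 = 3 and occupies 2 bytes.
Bytes at offsets 3..4: D8 17.
In big-endian order the high byte comes first in memory.
The bytes are already most-significant first: 0xD817.

0xD817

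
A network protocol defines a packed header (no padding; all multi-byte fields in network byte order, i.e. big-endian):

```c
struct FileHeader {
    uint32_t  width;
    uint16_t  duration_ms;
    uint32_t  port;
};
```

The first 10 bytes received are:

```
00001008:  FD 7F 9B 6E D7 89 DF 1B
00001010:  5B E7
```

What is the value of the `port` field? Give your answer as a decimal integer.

3743112167

`port` follows `width` (4 B), `duration_ms` (2 B), so it starts at offset 4 + 2 = 6 and occupies 4 bytes.
Bytes at offsets 6..9: DF 1B 5B E7.
Big-endian: lowest address holds the most-significant byte.
The bytes are already most-significant first: 0xDF1B5BE7.
0xDF1B5BE7 = 3743112167.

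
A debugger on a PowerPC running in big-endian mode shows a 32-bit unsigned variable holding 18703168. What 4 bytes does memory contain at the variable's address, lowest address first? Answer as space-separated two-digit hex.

01 1D 63 40

18703168 in hexadecimal, padded to 32 bits, is 0x011D6340.
Split into bytes (most-significant first): 01 1D 63 40.
In big-endian order the high byte comes first in memory.
So the memory order matches the most-significant-first order: 01 1D 63 40.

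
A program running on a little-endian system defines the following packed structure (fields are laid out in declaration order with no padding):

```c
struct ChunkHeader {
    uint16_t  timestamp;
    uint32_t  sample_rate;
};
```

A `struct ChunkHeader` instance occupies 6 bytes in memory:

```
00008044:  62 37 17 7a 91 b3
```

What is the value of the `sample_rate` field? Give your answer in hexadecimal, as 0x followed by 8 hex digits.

`sample_rate` follows `timestamp` (2 bytes), so it starts at byte offset 2 and occupies 4 bytes.
Bytes at offsets 2..5: 17 7A 91 B3.
In little-endian order the low byte comes first in memory.
Reassemble most-significant byte first: B3 91 7A 17 → 0xB3917A17.

0xB3917A17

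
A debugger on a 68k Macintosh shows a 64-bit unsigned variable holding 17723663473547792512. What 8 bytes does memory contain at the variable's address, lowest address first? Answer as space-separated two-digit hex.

F5 F7 1A 06 73 61 D0 80

17723663473547792512 in hexadecimal, padded to 64 bits, is 0xF5F71A067361D080.
Split into bytes (most-significant first): F5 F7 1A 06 73 61 D0 80.
Big-endian: lowest address holds the most-significant byte.
So the memory order matches the most-significant-first order: F5 F7 1A 06 73 61 D0 80.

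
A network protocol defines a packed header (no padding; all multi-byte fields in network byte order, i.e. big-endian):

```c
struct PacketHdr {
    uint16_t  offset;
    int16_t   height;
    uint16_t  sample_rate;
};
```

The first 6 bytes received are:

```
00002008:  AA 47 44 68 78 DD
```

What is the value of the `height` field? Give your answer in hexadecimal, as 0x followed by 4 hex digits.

0x4468

`height` follows `offset` (2 bytes), so it starts at byte offset 2 and occupies 2 bytes.
Bytes at offsets 2..3: 44 68.
Big-endian: lowest address holds the most-significant byte.
The bytes are already most-significant first: 0x4468.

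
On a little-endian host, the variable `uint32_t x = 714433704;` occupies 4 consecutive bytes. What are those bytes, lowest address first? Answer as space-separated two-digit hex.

714433704 in hexadecimal, padded to 32 bits, is 0x2A9564A8.
Split into bytes (most-significant first): 2A 95 64 A8.
Little-endian: lowest address holds the least-significant byte.
So at ascending addresses the bytes are A8 64 95 2A.

A8 64 95 2A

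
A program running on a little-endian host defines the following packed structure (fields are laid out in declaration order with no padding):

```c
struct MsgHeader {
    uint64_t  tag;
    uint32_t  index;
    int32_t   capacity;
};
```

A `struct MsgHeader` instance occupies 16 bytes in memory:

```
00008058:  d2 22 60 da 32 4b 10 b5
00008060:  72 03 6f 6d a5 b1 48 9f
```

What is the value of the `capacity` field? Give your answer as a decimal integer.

`capacity` follows `tag` (8 B), `index` (4 B), so it starts at offset 8 + 4 = 12 and occupies 4 bytes.
Bytes at offsets 12..15: A5 B1 48 9F.
Little-endian: lowest address holds the least-significant byte.
Reassemble most-significant byte first: 9F 48 B1 A5 → 0x9F48B1A5.
Top bit is set, so as a signed 32-bit value this is 0x9F48B1A5 − 2^32 = -1622625883.

-1622625883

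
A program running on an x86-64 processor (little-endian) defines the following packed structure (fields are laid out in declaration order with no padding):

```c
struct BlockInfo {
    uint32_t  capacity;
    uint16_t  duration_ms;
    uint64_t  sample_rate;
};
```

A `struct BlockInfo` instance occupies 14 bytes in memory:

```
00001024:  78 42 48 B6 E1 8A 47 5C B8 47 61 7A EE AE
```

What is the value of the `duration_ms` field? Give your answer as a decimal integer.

`duration_ms` follows `capacity` (4 bytes), so it starts at byte offset 4 and occupies 2 bytes.
Bytes at offsets 4..5: E1 8A.
Little-endian stores the least-significant byte at the lowest address.
Reassemble most-significant byte first: 8A E1 → 0x8AE1.
0x8AE1 = 35553.

35553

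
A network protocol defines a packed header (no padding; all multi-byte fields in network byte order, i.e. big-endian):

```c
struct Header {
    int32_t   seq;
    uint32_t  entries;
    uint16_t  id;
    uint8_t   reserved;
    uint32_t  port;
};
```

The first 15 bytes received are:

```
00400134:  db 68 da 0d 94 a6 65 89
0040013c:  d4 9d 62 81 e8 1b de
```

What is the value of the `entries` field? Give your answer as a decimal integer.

`entries` follows `seq` (4 bytes), so it starts at byte offset 4 and occupies 4 bytes.
Bytes at offsets 4..7: 94 A6 65 89.
In big-endian order the high byte comes first in memory.
The bytes are already most-significant first: 0x94A66589.
0x94A66589 = 2493932937.

2493932937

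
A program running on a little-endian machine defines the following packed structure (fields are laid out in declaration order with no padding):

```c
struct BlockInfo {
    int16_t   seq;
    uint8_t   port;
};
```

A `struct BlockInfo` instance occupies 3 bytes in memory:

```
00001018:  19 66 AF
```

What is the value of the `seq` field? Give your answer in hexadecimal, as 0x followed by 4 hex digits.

`seq` is the first field, at byte offset 0, occupying 2 bytes.
Bytes at offsets 0..1: 19 66.
Little-endian: lowest address holds the least-significant byte.
Reassemble most-significant byte first: 66 19 → 0x6619.

0x6619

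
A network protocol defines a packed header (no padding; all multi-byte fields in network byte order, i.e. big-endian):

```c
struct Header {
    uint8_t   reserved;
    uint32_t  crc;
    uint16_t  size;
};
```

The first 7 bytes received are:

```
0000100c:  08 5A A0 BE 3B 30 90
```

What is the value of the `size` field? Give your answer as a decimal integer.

`size` follows `reserved` (1 B), `crc` (4 B), so it starts at offset 1 + 4 = 5 and occupies 2 bytes.
Bytes at offsets 5..6: 30 90.
Big-endian stores the most-significant byte at the lowest address.
The bytes are already most-significant first: 0x3090.
0x3090 = 12432.

12432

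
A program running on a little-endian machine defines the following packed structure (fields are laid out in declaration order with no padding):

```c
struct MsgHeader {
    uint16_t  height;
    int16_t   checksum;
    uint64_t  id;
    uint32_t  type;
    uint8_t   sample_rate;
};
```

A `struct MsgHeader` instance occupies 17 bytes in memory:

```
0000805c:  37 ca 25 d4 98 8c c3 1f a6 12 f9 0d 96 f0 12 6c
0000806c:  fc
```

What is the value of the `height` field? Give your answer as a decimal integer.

51767

`height` is the first field, at byte offset 0, occupying 2 bytes.
Bytes at offsets 0..1: 37 CA.
In little-endian order the low byte comes first in memory.
Reassemble most-significant byte first: CA 37 → 0xCA37.
0xCA37 = 51767.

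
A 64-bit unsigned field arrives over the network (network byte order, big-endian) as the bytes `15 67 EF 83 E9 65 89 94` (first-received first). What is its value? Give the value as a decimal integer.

Big-endian stores the most-significant byte at the lowest address.
The bytes are already most-significant first: 0x1567EF83E9658994.
0x1567EF83E9658994 = 1542464747233184148.

1542464747233184148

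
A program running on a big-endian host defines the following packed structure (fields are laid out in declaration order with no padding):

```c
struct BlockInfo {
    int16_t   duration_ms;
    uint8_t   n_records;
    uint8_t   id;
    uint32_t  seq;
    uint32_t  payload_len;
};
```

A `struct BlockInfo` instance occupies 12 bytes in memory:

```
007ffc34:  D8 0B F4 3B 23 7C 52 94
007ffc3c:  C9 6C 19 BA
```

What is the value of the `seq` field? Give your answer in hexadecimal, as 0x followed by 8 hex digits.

`seq` follows `duration_ms` (2 B), `n_records` (1 B), `id` (1 B), so it starts at offset 2 + 1 + 1 = 4 and occupies 4 bytes.
Bytes at offsets 4..7: 23 7C 52 94.
In big-endian order the high byte comes first in memory.
The bytes are already most-significant first: 0x237C5294.

0x237C5294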